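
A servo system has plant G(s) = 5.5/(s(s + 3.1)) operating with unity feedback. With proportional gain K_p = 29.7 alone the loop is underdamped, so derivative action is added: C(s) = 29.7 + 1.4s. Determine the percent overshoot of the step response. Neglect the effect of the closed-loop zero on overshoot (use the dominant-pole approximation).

Forward path: (29.7 + 1.4s)·5.5/(s(s+3.1)). The closed-loop characteristic equation is s² + (3.1 + 5.5·1.4)s + 5.5·29.7 = 0.
That is s² + 10.8s + 163.3 = 0, so ω_n = 12.78 rad/s and ζ = 10.8/(2·12.78) = 0.4225.
%OS = 100·exp(−πζ/√(1−ζ²)) = 23.1%.

23.1%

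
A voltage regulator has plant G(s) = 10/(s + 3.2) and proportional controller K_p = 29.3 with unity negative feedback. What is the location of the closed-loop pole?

Closed-loop transfer function: T(s) = K_p·G(s)/(1 + K_p·G(s)) = 293/(s + 3.2 + 293) = 293/(s + 296.2).
The closed-loop pole is at s = −296.2.

s = -296.2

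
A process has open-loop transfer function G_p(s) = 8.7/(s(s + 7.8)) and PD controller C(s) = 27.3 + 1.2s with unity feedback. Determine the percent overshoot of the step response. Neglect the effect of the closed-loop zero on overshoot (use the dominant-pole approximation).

9.96%

Forward path: (27.3 + 1.2s)·8.7/(s(s+7.8)). The closed-loop characteristic equation is s² + (7.8 + 8.7·1.2)s + 8.7·27.3 = 0.
That is s² + 18.24s + 237.5 = 0, so ω_n = 15.41 rad/s and ζ = 18.24/(2·15.41) = 0.5918.
%OS = 100·exp(−πζ/√(1−ζ²)) = 9.96%.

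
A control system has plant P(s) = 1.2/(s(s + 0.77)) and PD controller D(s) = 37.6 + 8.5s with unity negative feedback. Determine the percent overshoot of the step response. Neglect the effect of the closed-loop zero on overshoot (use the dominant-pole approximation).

1.17%

Forward path: (37.6 + 8.5s)·1.2/(s(s+0.77)). The closed-loop characteristic equation is s² + (0.77 + 1.2·8.5)s + 1.2·37.6 = 0.
That is s² + 10.97s + 45.12 = 0, so ω_n = 6.717 rad/s and ζ = 10.97/(2·6.717) = 0.8166.
%OS = 100·exp(−πζ/√(1−ζ²)) = 1.17%.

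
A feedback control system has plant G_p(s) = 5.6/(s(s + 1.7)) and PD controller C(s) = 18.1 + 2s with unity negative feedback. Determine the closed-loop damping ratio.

Forward path: (18.1 + 2s)·5.6/(s(s+1.7)). The closed-loop characteristic equation is s² + (1.7 + 5.6·2)s + 5.6·18.1 = 0.
That is s² + 12.9s + 101.4 = 0, so ω_n = 10.07 rad/s and ζ = 12.9/(2·10.07) = 0.6407.

ζ = 0.641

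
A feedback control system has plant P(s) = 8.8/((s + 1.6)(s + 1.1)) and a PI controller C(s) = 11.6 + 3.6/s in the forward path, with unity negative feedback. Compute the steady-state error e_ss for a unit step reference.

0

The open loop C(s)P(s) has a pole at the origin (type 1), so the static position error constant is infinite and e_ss = 1/(1+∞) = 0.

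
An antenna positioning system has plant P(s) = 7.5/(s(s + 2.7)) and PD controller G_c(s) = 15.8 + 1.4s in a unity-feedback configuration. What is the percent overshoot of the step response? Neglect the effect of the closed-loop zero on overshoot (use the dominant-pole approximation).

9.12%

Forward path: (15.8 + 1.4s)·7.5/(s(s+2.7)). The closed-loop characteristic equation is s² + (2.7 + 7.5·1.4)s + 7.5·15.8 = 0.
That is s² + 13.2s + 118.5 = 0, so ω_n = 10.89 rad/s and ζ = 13.2/(2·10.89) = 0.6063.
%OS = 100·exp(−πζ/√(1−ζ²)) = 9.12%.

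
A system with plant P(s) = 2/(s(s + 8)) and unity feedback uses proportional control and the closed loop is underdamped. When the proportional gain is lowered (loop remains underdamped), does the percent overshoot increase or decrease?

decrease

ζ = 8/(2√(2K_p)) rises as K_p falls; higher damping means less overshoot.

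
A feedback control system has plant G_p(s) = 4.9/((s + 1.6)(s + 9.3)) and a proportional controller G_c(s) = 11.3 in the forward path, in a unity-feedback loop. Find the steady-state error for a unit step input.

0.212

The loop is type 0. Static position error constant K_pos = G_c(0)·G_p(0) = 11.3·0.3293 = 3.721.
Steady-state error to a unit step: e_ss = 1/(1+K_pos) = 1/4.721 = 0.212.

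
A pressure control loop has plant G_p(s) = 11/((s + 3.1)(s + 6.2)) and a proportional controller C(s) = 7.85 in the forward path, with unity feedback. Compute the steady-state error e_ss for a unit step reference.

0.182

The loop is type 0. Static position error constant K_pos = C(0)·G_p(0) = 7.85·0.5723 = 4.493.
Steady-state error to a unit step: e_ss = 1/(1+K_pos) = 1/5.493 = 0.182.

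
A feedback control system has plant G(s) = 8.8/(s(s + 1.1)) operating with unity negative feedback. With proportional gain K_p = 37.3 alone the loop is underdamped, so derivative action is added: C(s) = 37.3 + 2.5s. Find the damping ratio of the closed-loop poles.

ζ = 0.638

Forward path: (37.3 + 2.5s)·8.8/(s(s+1.1)). The closed-loop characteristic equation is s² + (1.1 + 8.8·2.5)s + 8.8·37.3 = 0.
That is s² + 23.1s + 328.2 = 0, so ω_n = 18.12 rad/s and ζ = 23.1/(2·18.12) = 0.6375.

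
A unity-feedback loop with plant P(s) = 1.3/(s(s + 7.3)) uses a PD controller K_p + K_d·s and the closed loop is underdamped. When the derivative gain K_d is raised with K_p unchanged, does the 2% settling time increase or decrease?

Characteristic equation s² + (7.3 + 1.3K_d)s + 1.3K_p = 0: raising K_d increases ζω_n = (7.3+1.3K_d)/2 while the loop stays underdamped, so T_s ≈ 4/(ζω_n) decreases.

decrease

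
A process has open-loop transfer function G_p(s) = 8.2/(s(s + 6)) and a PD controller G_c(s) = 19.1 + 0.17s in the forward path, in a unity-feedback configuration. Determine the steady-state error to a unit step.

0

The open loop G_c(s)G_p(s) has a pole at the origin (type 1), so the static position error constant is infinite and e_ss = 1/(1+∞) = 0.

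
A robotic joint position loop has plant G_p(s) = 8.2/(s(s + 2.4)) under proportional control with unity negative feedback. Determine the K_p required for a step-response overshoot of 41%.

From %OS = 100·exp(−πζ/√(1−ζ²)) = 41%, ζ = −ln(0.41)/√(π²+ln²(0.41)) = 0.273.
Characteristic equation s² + 2.4s + 8.2K_p = 0 gives ζ = 2.4/(2√(8.2K_p)).
Setting ζ = 0.273: √(8.2K_p) = 2.4/(2·0.273) = 4.395, so K_p = 19.32/8.2 = 2.36.

K_p = 2.36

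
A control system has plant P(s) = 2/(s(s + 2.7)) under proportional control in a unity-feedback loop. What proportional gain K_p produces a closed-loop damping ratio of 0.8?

Closed-loop characteristic equation: s² + 2.7s + K_p·2 = 0.
So ω_n = √(2K_p) and 2ζω_n = 2.7, giving ζ = 2.7/(2√(2K_p)).
Setting ζ = 0.8: √(2K_p) = 2.7/(2·0.8) = 1.688, so K_p = 2.848/2 = 1.42.

K_p = 1.42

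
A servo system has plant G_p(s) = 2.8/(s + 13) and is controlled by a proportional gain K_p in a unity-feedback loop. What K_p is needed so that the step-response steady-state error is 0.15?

The loop is type 0, so e_ss(step) = 1/(1 + K_pos) with K_pos = K_p·G_p(0).
G_p(0) = 0.2154. Require 1/(1 + K_p·0.2154) = 0.15, so 1 + 0.2154·K_p = 6.667.
K_p = (6.667 − 1)/0.2154 = 26.3.

K_p = 26.3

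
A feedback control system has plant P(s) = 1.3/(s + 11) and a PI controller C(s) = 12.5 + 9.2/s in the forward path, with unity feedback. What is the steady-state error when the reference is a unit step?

0

The open loop C(s)P(s) has a pole at the origin (type 1), so the static position error constant is infinite and e_ss = 1/(1+∞) = 0.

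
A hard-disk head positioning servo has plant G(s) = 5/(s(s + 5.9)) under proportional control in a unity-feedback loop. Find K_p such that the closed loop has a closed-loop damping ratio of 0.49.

K_p = 7.25

Closed-loop characteristic equation: s² + 5.9s + K_p·5 = 0.
So ω_n = √(5K_p) and 2ζω_n = 5.9, giving ζ = 5.9/(2√(5K_p)).
Setting ζ = 0.49: √(5K_p) = 5.9/(2·0.49) = 6.02, so K_p = 36.25/5 = 7.25.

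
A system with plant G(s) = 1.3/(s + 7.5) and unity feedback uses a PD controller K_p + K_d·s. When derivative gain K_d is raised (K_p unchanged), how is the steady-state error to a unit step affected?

unchanged

K_d affects only the transient (the s-coefficient); the DC loop gain, and hence e_ss, depends only on K_p.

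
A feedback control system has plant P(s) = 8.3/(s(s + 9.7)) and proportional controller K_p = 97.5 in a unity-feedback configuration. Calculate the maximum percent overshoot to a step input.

58.1%

From 1 + K_pP(s) = 0: s² + 9.7s + 809.3 = 0 ⇒ ω_n = 28.45, ζ = 0.1705.
%OS = 100·exp(−πζ/√(1−ζ²)) = 100·exp(−π·0.1705/√0.9709) = 58.1%.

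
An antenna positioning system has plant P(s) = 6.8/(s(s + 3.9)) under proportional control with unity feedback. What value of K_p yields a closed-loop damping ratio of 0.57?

Closed-loop characteristic equation: s² + 3.9s + K_p·6.8 = 0.
So ω_n = √(6.8K_p) and 2ζω_n = 3.9, giving ζ = 3.9/(2√(6.8K_p)).
Setting ζ = 0.57: √(6.8K_p) = 3.9/(2·0.57) = 3.421, so K_p = 11.7/6.8 = 1.72.

K_p = 1.72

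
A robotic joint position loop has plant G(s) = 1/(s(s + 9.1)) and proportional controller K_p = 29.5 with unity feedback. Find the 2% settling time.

T_s ≈ 0.879 s

Closed-loop characteristic equation: s² + 9.1s + 29.5 = 0, so ω_n = 5.431 rad/s and ζ = 9.1/(2·5.431) = 0.8377.
2% settling time T_s ≈ 4/(ζω_n) = 4/4.55 = 0.879 s.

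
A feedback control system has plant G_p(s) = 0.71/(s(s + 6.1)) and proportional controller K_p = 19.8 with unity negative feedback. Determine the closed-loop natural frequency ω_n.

ω_n = 3.75 rad/s

With unity feedback the closed-loop characteristic equation is s² + 6.1s + 19.8·0.71 = s² + 6.1s + 14.06 = 0.
So ω_n² = 14.06 ⇒ ω_n = 3.749 rad/s, and ζ = 6.1/(2ω_n) = 0.813.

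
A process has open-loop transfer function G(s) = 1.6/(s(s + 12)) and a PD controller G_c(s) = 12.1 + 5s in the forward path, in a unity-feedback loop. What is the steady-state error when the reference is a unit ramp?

The loop has one pole at the origin (type 1). Velocity error constant K_v = lim_{s→0} s·G_c(s)G(s) = 12.1·1.6/12 = 1.613.
Steady-state error to a unit ramp: e_ss = 1/K_v = 0.62.

0.62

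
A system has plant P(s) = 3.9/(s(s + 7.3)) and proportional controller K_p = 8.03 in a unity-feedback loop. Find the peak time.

T_p = 0.741 s

The closed-loop denominator s² + 7.3s + 31.32 gives ω_n = √31.32 = 5.596 and ζ = 7.3/(2ω_n) = 0.6522.
Damped frequency ω_d = ω_n√(1−ζ²) = 4.242 rad/s, so peak time T_p = π/ω_d = 0.741 s.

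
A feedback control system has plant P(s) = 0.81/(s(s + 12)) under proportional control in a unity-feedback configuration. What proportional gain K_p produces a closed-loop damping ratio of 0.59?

Closed-loop characteristic equation: s² + 12s + K_p·0.81 = 0.
So ω_n = √(0.81K_p) and 2ζω_n = 12, giving ζ = 12/(2√(0.81K_p)).
Setting ζ = 0.59: √(0.81K_p) = 12/(2·0.59) = 10.17, so K_p = 103.4/0.81 = 128.

K_p = 128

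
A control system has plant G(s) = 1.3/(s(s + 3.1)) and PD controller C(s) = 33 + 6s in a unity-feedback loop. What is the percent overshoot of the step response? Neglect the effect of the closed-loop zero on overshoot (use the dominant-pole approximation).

0.898%

Forward path: (33 + 6s)·1.3/(s(s+3.1)). The closed-loop characteristic equation is s² + (3.1 + 1.3·6)s + 1.3·33 = 0.
That is s² + 10.9s + 42.9 = 0, so ω_n = 6.55 rad/s and ζ = 10.9/(2·6.55) = 0.8321.
%OS = 100·exp(−πζ/√(1−ζ²)) = 0.898%.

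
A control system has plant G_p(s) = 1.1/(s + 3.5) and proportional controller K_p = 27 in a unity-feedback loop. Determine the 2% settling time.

Closed-loop transfer function: T(s) = K_p·G_p(s)/(1 + K_p·G_p(s)) = 29.7/(s + 3.5 + 29.7) = 29.7/(s + 33.2).
Time constant τ = 1/33.2 = 0.03012 s, so the 2% settling time is about 4τ = 0.12 s.

T_s ≈ 0.12 s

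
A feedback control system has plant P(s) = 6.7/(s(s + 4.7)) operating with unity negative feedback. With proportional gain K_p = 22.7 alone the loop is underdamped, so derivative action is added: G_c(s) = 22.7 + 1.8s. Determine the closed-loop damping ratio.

ζ = 0.68

Forward path: (22.7 + 1.8s)·6.7/(s(s+4.7)). The closed-loop characteristic equation is s² + (4.7 + 6.7·1.8)s + 6.7·22.7 = 0.
That is s² + 16.76s + 152.1 = 0, so ω_n = 12.33 rad/s and ζ = 16.76/(2·12.33) = 0.6795.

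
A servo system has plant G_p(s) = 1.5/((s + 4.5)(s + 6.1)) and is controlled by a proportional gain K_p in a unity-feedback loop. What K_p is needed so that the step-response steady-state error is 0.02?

For a type-0 loop with proportional control, e_ss = 1/(1 + K_p·G_p(0)).
G_p(0) = 0.05464. Require 1/(1 + K_p·0.05464) = 0.02, so 1 + 0.05464·K_p = 50.
K_p = (50 − 1)/0.05464 = 897.

K_p = 897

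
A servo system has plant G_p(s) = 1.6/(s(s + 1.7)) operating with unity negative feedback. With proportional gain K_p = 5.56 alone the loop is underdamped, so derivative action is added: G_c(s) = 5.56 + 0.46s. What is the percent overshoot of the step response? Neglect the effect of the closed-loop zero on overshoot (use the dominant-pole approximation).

Forward path: (5.56 + 0.46s)·1.6/(s(s+1.7)). The closed-loop characteristic equation is s² + (1.7 + 1.6·0.46)s + 1.6·5.56 = 0.
That is s² + 2.436s + 8.896 = 0, so ω_n = 2.983 rad/s and ζ = 2.436/(2·2.983) = 0.4084.
%OS = 100·exp(−πζ/√(1−ζ²)) = 24.5%.

24.5%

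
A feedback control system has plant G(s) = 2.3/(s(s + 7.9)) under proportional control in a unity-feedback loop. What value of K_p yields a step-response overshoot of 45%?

K_p = 112

From %OS = 100·exp(−πζ/√(1−ζ²)) = 45%, ζ = −ln(0.45)/√(π²+ln²(0.45)) = 0.2463.
Characteristic equation s² + 7.9s + 2.3K_p = 0 gives ζ = 7.9/(2√(2.3K_p)).
Setting ζ = 0.2463: √(2.3K_p) = 7.9/(2·0.2463) = 16.03, so K_p = 257.1/2.3 = 112.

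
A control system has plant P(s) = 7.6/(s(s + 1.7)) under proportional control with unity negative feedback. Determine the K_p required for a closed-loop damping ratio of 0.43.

Closed-loop characteristic equation: s² + 1.7s + K_p·7.6 = 0.
So ω_n = √(7.6K_p) and 2ζω_n = 1.7, giving ζ = 1.7/(2√(7.6K_p)).
Setting ζ = 0.43: √(7.6K_p) = 1.7/(2·0.43) = 1.977, so K_p = 3.908/7.6 = 0.514.

K_p = 0.514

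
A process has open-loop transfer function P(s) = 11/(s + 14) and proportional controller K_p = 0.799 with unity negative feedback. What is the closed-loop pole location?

s = -22.79

Closed-loop transfer function: T(s) = K_p·P(s)/(1 + K_p·P(s)) = 8.789/(s + 14 + 8.789) = 8.789/(s + 22.79).
The closed-loop pole is at s = −22.79.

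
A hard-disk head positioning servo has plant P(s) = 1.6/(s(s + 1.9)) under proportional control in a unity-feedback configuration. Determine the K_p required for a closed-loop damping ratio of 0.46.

Closed-loop characteristic equation: s² + 1.9s + K_p·1.6 = 0.
So ω_n = √(1.6K_p) and 2ζω_n = 1.9, giving ζ = 1.9/(2√(1.6K_p)).
Setting ζ = 0.46: √(1.6K_p) = 1.9/(2·0.46) = 2.065, so K_p = 4.265/1.6 = 2.67.

K_p = 2.67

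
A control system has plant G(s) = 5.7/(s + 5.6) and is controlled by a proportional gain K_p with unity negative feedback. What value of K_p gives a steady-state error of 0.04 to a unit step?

K_p = 23.6

The loop is type 0, so e_ss(step) = 1/(1 + K_pos) with K_pos = K_p·G(0).
G(0) = 1.018. Require 1/(1 + K_p·1.018) = 0.04, so 1 + 1.018·K_p = 25.
K_p = (25 − 1)/1.018 = 23.6.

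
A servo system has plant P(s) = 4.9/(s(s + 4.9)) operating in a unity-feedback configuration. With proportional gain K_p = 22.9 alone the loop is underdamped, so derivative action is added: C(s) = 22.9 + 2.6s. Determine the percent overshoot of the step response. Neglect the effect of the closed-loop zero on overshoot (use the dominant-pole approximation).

0.889%

Forward path: (22.9 + 2.6s)·4.9/(s(s+4.9)). The closed-loop characteristic equation is s² + (4.9 + 4.9·2.6)s + 4.9·22.9 = 0.
That is s² + 17.64s + 112.2 = 0, so ω_n = 10.59 rad/s and ζ = 17.64/(2·10.59) = 0.8326.
%OS = 100·exp(−πζ/√(1−ζ²)) = 0.889%.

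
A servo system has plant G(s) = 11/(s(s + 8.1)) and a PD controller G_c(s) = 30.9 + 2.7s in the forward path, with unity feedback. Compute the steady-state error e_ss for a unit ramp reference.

0.0238

The loop has one pole at the origin (type 1). Velocity error constant K_v = lim_{s→0} s·G_c(s)G(s) = 30.9·11/8.1 = 41.96.
Steady-state error to a unit ramp: e_ss = 1/K_v = 0.0238.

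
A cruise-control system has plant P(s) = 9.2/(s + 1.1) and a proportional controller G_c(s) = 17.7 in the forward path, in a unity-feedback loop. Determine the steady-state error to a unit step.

0.00671

The loop is type 0. Static position error constant K_pos = G_c(0)·P(0) = 17.7·8.364 = 148.
Steady-state error to a unit step: e_ss = 1/(1+K_pos) = 1/149 = 0.00671.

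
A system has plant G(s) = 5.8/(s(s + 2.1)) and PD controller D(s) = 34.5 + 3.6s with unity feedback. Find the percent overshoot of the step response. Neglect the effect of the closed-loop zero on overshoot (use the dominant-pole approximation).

Forward path: (34.5 + 3.6s)·5.8/(s(s+2.1)). The closed-loop characteristic equation is s² + (2.1 + 5.8·3.6)s + 5.8·34.5 = 0.
That is s² + 22.98s + 200.1 = 0, so ω_n = 14.15 rad/s and ζ = 22.98/(2·14.15) = 0.8123.
%OS = 100·exp(−πζ/√(1−ζ²)) = 1.26%.

1.26%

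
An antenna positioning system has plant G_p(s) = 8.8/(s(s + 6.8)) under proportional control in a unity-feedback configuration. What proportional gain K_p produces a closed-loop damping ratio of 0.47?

Closed-loop characteristic equation: s² + 6.8s + K_p·8.8 = 0.
So ω_n = √(8.8K_p) and 2ζω_n = 6.8, giving ζ = 6.8/(2√(8.8K_p)).
Setting ζ = 0.47: √(8.8K_p) = 6.8/(2·0.47) = 7.234, so K_p = 52.33/8.8 = 5.95.

K_p = 5.95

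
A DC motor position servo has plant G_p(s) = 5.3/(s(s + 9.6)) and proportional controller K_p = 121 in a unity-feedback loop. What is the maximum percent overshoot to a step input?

From 1 + K_pG_p(s) = 0: s² + 9.6s + 641.3 = 0 ⇒ ω_n = 25.32, ζ = 0.1895.
%OS = 100·exp(−πζ/√(1−ζ²)) = 100·exp(−π·0.1895/√0.9641) = 54.5%.

54.5%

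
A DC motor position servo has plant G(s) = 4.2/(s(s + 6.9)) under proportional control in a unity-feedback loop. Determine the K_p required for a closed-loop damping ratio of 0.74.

Closed-loop characteristic equation: s² + 6.9s + K_p·4.2 = 0.
So ω_n = √(4.2K_p) and 2ζω_n = 6.9, giving ζ = 6.9/(2√(4.2K_p)).
Setting ζ = 0.74: √(4.2K_p) = 6.9/(2·0.74) = 4.662, so K_p = 21.74/4.2 = 5.18.

K_p = 5.18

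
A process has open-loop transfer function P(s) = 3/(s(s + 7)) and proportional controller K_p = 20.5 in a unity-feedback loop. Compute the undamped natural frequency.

1 + K_p·P(s) = 0 gives s² + 7s + 61.5 = 0.
So ω_n² = 61.5 ⇒ ω_n = 7.842 rad/s, and ζ = 7/(2ω_n) = 0.446.

ω_n = 7.84 rad/s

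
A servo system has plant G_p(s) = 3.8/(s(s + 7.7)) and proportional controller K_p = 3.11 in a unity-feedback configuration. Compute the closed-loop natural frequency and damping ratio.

1 + K_p·G_p(s) = 0 gives s² + 7.7s + 11.82 = 0.
So ω_n² = 11.82 ⇒ ω_n = 3.438 rad/s, and ζ = 7.7/(2ω_n) = 1.12.

ω_n = 3.44 rad/s, ζ = 1.12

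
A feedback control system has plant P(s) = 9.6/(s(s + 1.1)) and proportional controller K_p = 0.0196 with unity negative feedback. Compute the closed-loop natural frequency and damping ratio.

ω_n = 0.434 rad/s, ζ = 1.27

1 + K_p·P(s) = 0 gives s² + 1.1s + 0.1882 = 0.
Matching s² + 2ζω_n s + ω_n²: ω_n = √0.1882 = 0.4338 rad/s and 2ζω_n = 1.1, so ζ = 1.1/(2·0.4338) = 1.27.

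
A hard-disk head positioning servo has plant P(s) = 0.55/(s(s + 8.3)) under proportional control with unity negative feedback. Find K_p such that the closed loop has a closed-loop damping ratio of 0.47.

Closed-loop characteristic equation: s² + 8.3s + K_p·0.55 = 0.
So ω_n = √(0.55K_p) and 2ζω_n = 8.3, giving ζ = 8.3/(2√(0.55K_p)).
Setting ζ = 0.47: √(0.55K_p) = 8.3/(2·0.47) = 8.83, so K_p = 77.97/0.55 = 142.

K_p = 142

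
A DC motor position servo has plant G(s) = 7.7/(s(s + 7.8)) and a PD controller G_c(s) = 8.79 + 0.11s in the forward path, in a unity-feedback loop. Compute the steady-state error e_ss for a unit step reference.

0

The open loop G_c(s)G(s) has a pole at the origin (type 1), so the static position error constant is infinite and e_ss = 1/(1+∞) = 0.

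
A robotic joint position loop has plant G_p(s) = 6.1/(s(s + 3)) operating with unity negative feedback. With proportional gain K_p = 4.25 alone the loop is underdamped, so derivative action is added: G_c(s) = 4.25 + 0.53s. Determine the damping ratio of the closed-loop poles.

Forward path: (4.25 + 0.53s)·6.1/(s(s+3)). The closed-loop characteristic equation is s² + (3 + 6.1·0.53)s + 6.1·4.25 = 0.
That is s² + 6.233s + 25.92 = 0, so ω_n = 5.092 rad/s and ζ = 6.233/(2·5.092) = 0.6121.

ζ = 0.612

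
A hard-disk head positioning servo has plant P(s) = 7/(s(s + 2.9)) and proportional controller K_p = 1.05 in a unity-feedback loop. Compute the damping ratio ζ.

ζ = 0.535

1 + K_p·P(s) = 0 gives s² + 2.9s + 7.35 = 0.
So ω_n² = 7.35 ⇒ ω_n = 2.711 rad/s, and ζ = 2.9/(2ω_n) = 0.535.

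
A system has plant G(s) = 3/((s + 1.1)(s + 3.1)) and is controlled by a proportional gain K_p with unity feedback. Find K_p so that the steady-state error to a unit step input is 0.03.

K_p = 36.8

The loop is type 0, so e_ss(step) = 1/(1 + K_pos) with K_pos = K_p·G(0).
G(0) = 0.8798. Require 1/(1 + K_p·0.8798) = 0.03, so 1 + 0.8798·K_p = 33.33.
K_p = (33.33 − 1)/0.8798 = 36.8.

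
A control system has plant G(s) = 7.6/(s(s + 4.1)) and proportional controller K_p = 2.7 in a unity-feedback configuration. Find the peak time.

T_p = 0.778 s

The closed-loop denominator s² + 4.1s + 20.52 gives ω_n = √20.52 = 4.53 and ζ = 4.1/(2ω_n) = 0.4525.
Damped frequency ω_d = ω_n√(1−ζ²) = 4.039 rad/s, so peak time T_p = π/ω_d = 0.778 s.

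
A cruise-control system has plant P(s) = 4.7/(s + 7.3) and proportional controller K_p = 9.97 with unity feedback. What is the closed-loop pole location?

s = -54.16

Closed-loop transfer function: T(s) = K_p·P(s)/(1 + K_p·P(s)) = 46.86/(s + 7.3 + 46.86) = 46.86/(s + 54.16).
The closed-loop pole is at s = −54.16.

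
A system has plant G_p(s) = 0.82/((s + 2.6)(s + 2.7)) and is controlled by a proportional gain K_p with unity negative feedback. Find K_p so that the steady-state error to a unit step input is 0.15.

Steady-state error for a unit step on this type-0 loop is 1/(1 + K_p·G_p(0)).
G_p(0) = 0.1168. Require 1/(1 + K_p·0.1168) = 0.15, so 1 + 0.1168·K_p = 6.667.
K_p = (6.667 − 1)/0.1168 = 48.5.

K_p = 48.5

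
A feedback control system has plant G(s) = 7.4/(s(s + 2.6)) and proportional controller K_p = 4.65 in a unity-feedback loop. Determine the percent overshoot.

The closed-loop denominator s² + 2.6s + 34.41 gives ω_n = √34.41 = 5.866 and ζ = 2.6/(2ω_n) = 0.2216.
%OS = 100·exp(−πζ/√(1−ζ²)) = 100·exp(−π·0.2216/√0.9509) = 49%.

49%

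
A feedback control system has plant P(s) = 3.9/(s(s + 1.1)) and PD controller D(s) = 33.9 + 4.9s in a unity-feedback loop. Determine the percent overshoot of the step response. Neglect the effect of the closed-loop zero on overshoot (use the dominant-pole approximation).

Forward path: (33.9 + 4.9s)·3.9/(s(s+1.1)). The closed-loop characteristic equation is s² + (1.1 + 3.9·4.9)s + 3.9·33.9 = 0.
That is s² + 20.21s + 132.2 = 0, so ω_n = 11.5 rad/s and ζ = 20.21/(2·11.5) = 0.8788.
%OS = 100·exp(−πζ/√(1−ζ²)) = 0.307%.

0.307%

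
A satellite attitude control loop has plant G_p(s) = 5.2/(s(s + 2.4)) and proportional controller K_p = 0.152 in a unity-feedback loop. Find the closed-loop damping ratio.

ζ = 1.35

With unity feedback the closed-loop characteristic equation is s² + 2.4s + 0.152·5.2 = s² + 2.4s + 0.7904 = 0.
Matching s² + 2ζω_n s + ω_n²: ω_n = √0.7904 = 0.889 rad/s and 2ζω_n = 2.4, so ζ = 2.4/(2·0.889) = 1.35.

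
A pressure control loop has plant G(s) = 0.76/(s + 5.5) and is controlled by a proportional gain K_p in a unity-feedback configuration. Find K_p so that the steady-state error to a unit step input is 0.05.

Steady-state error for a unit step on this type-0 loop is 1/(1 + K_p·G(0)).
G(0) = 0.1382. Require 1/(1 + K_p·0.1382) = 0.05, so 1 + 0.1382·K_p = 20.
K_p = (20 − 1)/0.1382 = 138.

K_p = 138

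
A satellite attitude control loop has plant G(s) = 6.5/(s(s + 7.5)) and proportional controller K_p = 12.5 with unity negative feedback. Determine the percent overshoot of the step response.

23.8%

From 1 + K_pG(s) = 0: s² + 7.5s + 81.25 = 0 ⇒ ω_n = 9.014, ζ = 0.416.
%OS = 100·exp(−πζ/√(1−ζ²)) = 100·exp(−π·0.416/√0.8269) = 23.8%.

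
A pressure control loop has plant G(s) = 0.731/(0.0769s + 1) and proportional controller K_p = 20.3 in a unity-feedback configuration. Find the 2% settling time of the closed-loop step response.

Closed loop: T(s) = K_p·G/(1+K_p·G) = 14.84/(0.0769s + 1 + 14.84), with pole at s = −(1 + 14.84)/0.0769 = −206.
τ = 1/206 = 0.004855 s, so 2% settling time ≈ 4τ = 0.0194 s.

T_s ≈ 0.0194 s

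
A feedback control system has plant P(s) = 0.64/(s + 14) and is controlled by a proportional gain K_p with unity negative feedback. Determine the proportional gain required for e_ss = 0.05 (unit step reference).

Steady-state error for a unit step on this type-0 loop is 1/(1 + K_p·P(0)).
P(0) = 0.04571. Require 1/(1 + K_p·0.04571) = 0.05, so 1 + 0.04571·K_p = 20.
K_p = (20 − 1)/0.04571 = 416.

K_p = 416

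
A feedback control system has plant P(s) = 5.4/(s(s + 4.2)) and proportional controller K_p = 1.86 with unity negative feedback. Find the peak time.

T_p = 1.32 s

From 1 + K_pP(s) = 0: s² + 4.2s + 10.04 = 0 ⇒ ω_n = 3.169, ζ = 0.6626.
Damped frequency ω_d = ω_n√(1−ζ²) = 2.374 rad/s, so peak time T_p = π/ω_d = 1.32 s.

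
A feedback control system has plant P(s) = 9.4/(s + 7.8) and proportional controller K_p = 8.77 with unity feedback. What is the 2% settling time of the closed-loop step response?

Closed-loop transfer function: T(s) = K_p·P(s)/(1 + K_p·P(s)) = 82.44/(s + 7.8 + 82.44) = 82.44/(s + 90.24).
Time constant τ = 1/90.24 = 0.01108 s, so the 2% settling time is about 4τ = 0.0443 s.

T_s ≈ 0.0443 s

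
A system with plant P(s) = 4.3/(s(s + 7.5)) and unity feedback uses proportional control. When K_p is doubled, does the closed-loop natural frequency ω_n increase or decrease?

increase

ω_n = √(4.3·K_p), which grows with K_p.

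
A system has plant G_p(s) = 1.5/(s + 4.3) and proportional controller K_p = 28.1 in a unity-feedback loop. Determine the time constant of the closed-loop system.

τ = 0.0215 s

Closed-loop transfer function: T(s) = K_p·G_p(s)/(1 + K_p·G_p(s)) = 42.15/(s + 4.3 + 42.15) = 42.15/(s + 46.45).
Time constant τ = 1/46.45 = 0.0215 s.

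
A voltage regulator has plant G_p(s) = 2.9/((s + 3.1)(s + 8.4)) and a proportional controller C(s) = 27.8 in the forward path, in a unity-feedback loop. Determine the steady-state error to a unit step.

0.244

The loop is type 0. Static position error constant K_pos = C(0)·G_p(0) = 27.8·0.1114 = 3.096.
Steady-state error to a unit step: e_ss = 1/(1+K_pos) = 1/4.096 = 0.244.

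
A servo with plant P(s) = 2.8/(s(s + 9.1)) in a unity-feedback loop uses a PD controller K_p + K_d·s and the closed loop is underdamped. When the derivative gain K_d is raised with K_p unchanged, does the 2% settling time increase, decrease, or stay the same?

decrease

Characteristic equation s² + (9.1 + 2.8K_d)s + 2.8K_p = 0: raising K_d increases ζω_n = (9.1+2.8K_d)/2 while the loop stays underdamped, so T_s ≈ 4/(ζω_n) decreases.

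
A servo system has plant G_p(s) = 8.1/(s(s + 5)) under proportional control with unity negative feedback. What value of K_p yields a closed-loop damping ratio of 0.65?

Closed-loop characteristic equation: s² + 5s + K_p·8.1 = 0.
So ω_n = √(8.1K_p) and 2ζω_n = 5, giving ζ = 5/(2√(8.1K_p)).
Setting ζ = 0.65: √(8.1K_p) = 5/(2·0.65) = 3.846, so K_p = 14.79/8.1 = 1.83.

K_p = 1.83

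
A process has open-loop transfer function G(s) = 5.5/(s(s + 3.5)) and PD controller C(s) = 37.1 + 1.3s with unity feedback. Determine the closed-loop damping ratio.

Forward path: (37.1 + 1.3s)·5.5/(s(s+3.5)). The closed-loop characteristic equation is s² + (3.5 + 5.5·1.3)s + 5.5·37.1 = 0.
That is s² + 10.65s + 204.1 = 0, so ω_n = 14.28 rad/s and ζ = 10.65/(2·14.28) = 0.3728.

ζ = 0.373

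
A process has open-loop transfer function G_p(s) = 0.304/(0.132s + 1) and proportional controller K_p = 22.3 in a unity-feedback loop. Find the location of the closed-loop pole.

s = -58.93

Closed loop: T(s) = K_p·G_p/(1+K_p·G_p) = 6.779/(0.132s + 1 + 6.779), with pole at s = −(1 + 6.779)/0.132 = −58.93.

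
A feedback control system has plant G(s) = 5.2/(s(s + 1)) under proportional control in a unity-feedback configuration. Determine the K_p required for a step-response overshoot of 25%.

K_p = 0.295

From %OS = 100·exp(−πζ/√(1−ζ²)) = 25%, ζ = −ln(0.25)/√(π²+ln²(0.25)) = 0.4037.
Characteristic equation s² + 1s + 5.2K_p = 0 gives ζ = 1/(2√(5.2K_p)).
Setting ζ = 0.4037: √(5.2K_p) = 1/(2·0.4037) = 1.239, so K_p = 1.534/5.2 = 0.295.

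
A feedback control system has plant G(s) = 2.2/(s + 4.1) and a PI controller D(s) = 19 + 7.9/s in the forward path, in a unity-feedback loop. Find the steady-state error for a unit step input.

0

The open loop D(s)G(s) has a pole at the origin (type 1), so the static position error constant is infinite and e_ss = 1/(1+∞) = 0.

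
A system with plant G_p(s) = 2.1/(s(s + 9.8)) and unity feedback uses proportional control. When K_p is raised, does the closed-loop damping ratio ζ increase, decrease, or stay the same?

ζ = 9.8/(2√(2.1K_p)); increasing K_p raises the denominator, so ζ falls.

decrease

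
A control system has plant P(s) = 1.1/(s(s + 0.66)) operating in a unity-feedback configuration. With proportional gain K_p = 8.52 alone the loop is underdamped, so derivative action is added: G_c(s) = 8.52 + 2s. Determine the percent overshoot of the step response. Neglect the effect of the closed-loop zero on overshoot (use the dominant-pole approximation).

19%

Forward path: (8.52 + 2s)·1.1/(s(s+0.66)). The closed-loop characteristic equation is s² + (0.66 + 1.1·2)s + 1.1·8.52 = 0.
That is s² + 2.86s + 9.372 = 0, so ω_n = 3.061 rad/s and ζ = 2.86/(2·3.061) = 0.4671.
%OS = 100·exp(−πζ/√(1−ζ²)) = 19%.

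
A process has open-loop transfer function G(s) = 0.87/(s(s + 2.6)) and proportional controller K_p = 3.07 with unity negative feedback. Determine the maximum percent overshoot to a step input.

From 1 + K_pG(s) = 0: s² + 2.6s + 2.671 = 0 ⇒ ω_n = 1.634, ζ = 0.7955.
%OS = 100·exp(−πζ/√(1−ζ²)) = 100·exp(−π·0.7955/√0.3673) = 1.62%.

1.62%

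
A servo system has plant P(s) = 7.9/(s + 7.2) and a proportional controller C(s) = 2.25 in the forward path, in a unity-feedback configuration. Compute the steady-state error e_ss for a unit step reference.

The loop is type 0. Static position error constant K_pos = C(0)·P(0) = 2.25·1.097 = 2.469.
Steady-state error to a unit step: e_ss = 1/(1+K_pos) = 1/3.469 = 0.288.

0.288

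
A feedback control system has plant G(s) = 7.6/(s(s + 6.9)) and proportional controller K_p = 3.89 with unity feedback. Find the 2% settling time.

The closed-loop denominator s² + 6.9s + 29.56 gives ω_n = √29.56 = 5.437 and ζ = 6.9/(2ω_n) = 0.6345.
2% settling time T_s ≈ 4/(ζω_n) = 4/3.45 = 1.16 s.

T_s ≈ 1.16 s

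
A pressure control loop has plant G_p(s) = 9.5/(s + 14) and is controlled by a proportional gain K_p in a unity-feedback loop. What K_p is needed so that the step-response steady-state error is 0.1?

For a type-0 loop with proportional control, e_ss = 1/(1 + K_p·G_p(0)).
G_p(0) = 0.6786. Require 1/(1 + K_p·0.6786) = 0.1, so 1 + 0.6786·K_p = 10.
K_p = (10 − 1)/0.6786 = 13.3.

K_p = 13.3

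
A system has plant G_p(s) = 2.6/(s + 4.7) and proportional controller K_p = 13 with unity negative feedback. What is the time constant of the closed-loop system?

Closed-loop transfer function: T(s) = K_p·G_p(s)/(1 + K_p·G_p(s)) = 33.8/(s + 4.7 + 33.8) = 33.8/(s + 38.5).
Time constant τ = 1/38.5 = 0.026 s.

τ = 0.026 s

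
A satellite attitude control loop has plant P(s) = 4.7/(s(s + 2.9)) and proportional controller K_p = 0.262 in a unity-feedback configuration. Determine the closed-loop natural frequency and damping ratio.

ω_n = 1.11 rad/s, ζ = 1.31

1 + K_p·P(s) = 0 gives s² + 2.9s + 1.231 = 0.
Matching s² + 2ζω_n s + ω_n²: ω_n = √1.231 = 1.11 rad/s and 2ζω_n = 2.9, so ζ = 2.9/(2·1.11) = 1.31.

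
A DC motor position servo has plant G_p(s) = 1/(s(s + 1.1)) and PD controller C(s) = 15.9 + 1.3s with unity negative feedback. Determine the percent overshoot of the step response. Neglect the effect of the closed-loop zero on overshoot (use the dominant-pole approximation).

37.1%

Forward path: (15.9 + 1.3s)·1/(s(s+1.1)). The closed-loop characteristic equation is s² + (1.1 + 1·1.3)s + 1·15.9 = 0.
That is s² + 2.4s + 15.9 = 0, so ω_n = 3.987 rad/s and ζ = 2.4/(2·3.987) = 0.3009.
%OS = 100·exp(−πζ/√(1−ζ²)) = 37.1%.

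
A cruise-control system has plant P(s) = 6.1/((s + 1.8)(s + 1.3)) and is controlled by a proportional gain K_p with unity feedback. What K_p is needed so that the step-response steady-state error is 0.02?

K_p = 18.8

The loop is type 0, so e_ss(step) = 1/(1 + K_pos) with K_pos = K_p·P(0).
P(0) = 2.607. Require 1/(1 + K_p·2.607) = 0.02, so 1 + 2.607·K_p = 50.
K_p = (50 − 1)/2.607 = 18.8.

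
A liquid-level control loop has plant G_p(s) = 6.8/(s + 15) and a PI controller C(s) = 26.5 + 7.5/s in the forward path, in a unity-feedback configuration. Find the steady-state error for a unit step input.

0

The open loop C(s)G_p(s) has a pole at the origin (type 1), so the static position error constant is infinite and e_ss = 1/(1+∞) = 0.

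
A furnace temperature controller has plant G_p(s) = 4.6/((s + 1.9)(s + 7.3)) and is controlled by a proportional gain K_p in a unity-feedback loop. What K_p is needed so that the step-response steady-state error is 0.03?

K_p = 97.5

For a type-0 loop with proportional control, e_ss = 1/(1 + K_p·G_p(0)).
G_p(0) = 0.3317. Require 1/(1 + K_p·0.3317) = 0.03, so 1 + 0.3317·K_p = 33.33.
K_p = (33.33 − 1)/0.3317 = 97.5.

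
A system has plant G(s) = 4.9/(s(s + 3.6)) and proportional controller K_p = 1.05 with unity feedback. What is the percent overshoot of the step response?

The closed-loop denominator s² + 3.6s + 5.145 gives ω_n = √5.145 = 2.268 and ζ = 3.6/(2ω_n) = 0.7936.
%OS = 100·exp(−πζ/√(1−ζ²)) = 100·exp(−π·0.7936/√0.3703) = 1.66%.

1.66%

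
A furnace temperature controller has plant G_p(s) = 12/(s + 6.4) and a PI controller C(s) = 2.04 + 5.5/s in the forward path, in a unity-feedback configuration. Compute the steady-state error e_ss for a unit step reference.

0

The open loop C(s)G_p(s) has a pole at the origin (type 1), so the static position error constant is infinite and e_ss = 1/(1+∞) = 0.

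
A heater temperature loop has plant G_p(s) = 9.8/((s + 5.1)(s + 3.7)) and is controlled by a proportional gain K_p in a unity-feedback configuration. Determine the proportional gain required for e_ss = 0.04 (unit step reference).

Steady-state error for a unit step on this type-0 loop is 1/(1 + K_p·G_p(0)).
G_p(0) = 0.5193. Require 1/(1 + K_p·0.5193) = 0.04, so 1 + 0.5193·K_p = 25.
K_p = (25 − 1)/0.5193 = 46.2.

K_p = 46.2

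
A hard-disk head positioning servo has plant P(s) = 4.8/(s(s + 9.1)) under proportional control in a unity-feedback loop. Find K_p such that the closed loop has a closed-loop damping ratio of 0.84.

Closed-loop characteristic equation: s² + 9.1s + K_p·4.8 = 0.
So ω_n = √(4.8K_p) and 2ζω_n = 9.1, giving ζ = 9.1/(2√(4.8K_p)).
Setting ζ = 0.84: √(4.8K_p) = 9.1/(2·0.84) = 5.417, so K_p = 29.34/4.8 = 6.11.

K_p = 6.11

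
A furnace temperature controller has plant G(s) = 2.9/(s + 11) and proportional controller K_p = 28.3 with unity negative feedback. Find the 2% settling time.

Closed-loop transfer function: T(s) = K_p·G(s)/(1 + K_p·G(s)) = 82.07/(s + 11 + 82.07) = 82.07/(s + 93.07).
Time constant τ = 1/93.07 = 0.01074 s, so the 2% settling time is about 4τ = 0.043 s.

T_s ≈ 0.043 s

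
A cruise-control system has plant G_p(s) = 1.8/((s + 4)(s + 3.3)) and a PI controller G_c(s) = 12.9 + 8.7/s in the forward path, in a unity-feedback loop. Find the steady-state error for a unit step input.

The open loop G_c(s)G_p(s) has a pole at the origin (type 1), so the static position error constant is infinite and e_ss = 1/(1+∞) = 0.

0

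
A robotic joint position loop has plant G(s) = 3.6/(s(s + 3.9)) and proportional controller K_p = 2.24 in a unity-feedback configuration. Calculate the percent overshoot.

The closed-loop denominator s² + 3.9s + 8.064 gives ω_n = √8.064 = 2.84 and ζ = 3.9/(2ω_n) = 0.6867.
%OS = 100·exp(−πζ/√(1−ζ²)) = 100·exp(−π·0.6867/√0.5285) = 5.14%.

5.14%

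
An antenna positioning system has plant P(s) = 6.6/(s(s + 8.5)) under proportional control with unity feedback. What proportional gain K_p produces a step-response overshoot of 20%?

From %OS = 100·exp(−πζ/√(1−ζ²)) = 20%, ζ = −ln(0.2)/√(π²+ln²(0.2)) = 0.4559.
Characteristic equation s² + 8.5s + 6.6K_p = 0 gives ζ = 8.5/(2√(6.6K_p)).
Setting ζ = 0.4559: √(6.6K_p) = 8.5/(2·0.4559) = 9.321, so K_p = 86.88/6.6 = 13.2.

K_p = 13.2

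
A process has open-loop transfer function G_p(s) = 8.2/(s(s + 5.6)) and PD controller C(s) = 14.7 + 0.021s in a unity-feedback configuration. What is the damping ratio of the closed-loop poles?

ζ = 0.263

Forward path: (14.7 + 0.021s)·8.2/(s(s+5.6)). The closed-loop characteristic equation is s² + (5.6 + 8.2·0.021)s + 8.2·14.7 = 0.
That is s² + 5.772s + 120.5 = 0, so ω_n = 10.98 rad/s and ζ = 5.772/(2·10.98) = 0.2629.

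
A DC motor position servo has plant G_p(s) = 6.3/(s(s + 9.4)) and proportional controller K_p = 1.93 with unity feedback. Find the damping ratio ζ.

With unity feedback the closed-loop characteristic equation is s² + 9.4s + 1.93·6.3 = s² + 9.4s + 12.16 = 0.
Matching s² + 2ζω_n s + ω_n²: ω_n = √12.16 = 3.487 rad/s and 2ζω_n = 9.4, so ζ = 9.4/(2·3.487) = 1.35.

ζ = 1.35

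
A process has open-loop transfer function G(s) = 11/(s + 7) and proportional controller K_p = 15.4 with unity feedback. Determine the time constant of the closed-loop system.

τ = 0.00567 s

Closed-loop transfer function: T(s) = K_p·G(s)/(1 + K_p·G(s)) = 169.4/(s + 7 + 169.4) = 169.4/(s + 176.4).
Time constant τ = 1/176.4 = 0.00567 s.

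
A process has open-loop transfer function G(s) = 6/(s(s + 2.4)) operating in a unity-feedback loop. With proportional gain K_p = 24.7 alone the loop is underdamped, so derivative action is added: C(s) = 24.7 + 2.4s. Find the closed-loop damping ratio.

ζ = 0.69

Forward path: (24.7 + 2.4s)·6/(s(s+2.4)). The closed-loop characteristic equation is s² + (2.4 + 6·2.4)s + 6·24.7 = 0.
That is s² + 16.8s + 148.2 = 0, so ω_n = 12.17 rad/s and ζ = 16.8/(2·12.17) = 0.69.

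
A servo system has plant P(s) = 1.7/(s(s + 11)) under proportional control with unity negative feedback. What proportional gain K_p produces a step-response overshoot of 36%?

K_p = 186

From %OS = 100·exp(−πζ/√(1−ζ²)) = 36%, ζ = −ln(0.36)/√(π²+ln²(0.36)) = 0.3093.
Characteristic equation s² + 11s + 1.7K_p = 0 gives ζ = 11/(2√(1.7K_p)).
Setting ζ = 0.3093: √(1.7K_p) = 11/(2·0.3093) = 17.78, so K_p = 316.3/1.7 = 186.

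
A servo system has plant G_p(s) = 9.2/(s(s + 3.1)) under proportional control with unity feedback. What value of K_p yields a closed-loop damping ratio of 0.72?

Closed-loop characteristic equation: s² + 3.1s + K_p·9.2 = 0.
So ω_n = √(9.2K_p) and 2ζω_n = 3.1, giving ζ = 3.1/(2√(9.2K_p)).
Setting ζ = 0.72: √(9.2K_p) = 3.1/(2·0.72) = 2.153, so K_p = 4.634/9.2 = 0.504.

K_p = 0.504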